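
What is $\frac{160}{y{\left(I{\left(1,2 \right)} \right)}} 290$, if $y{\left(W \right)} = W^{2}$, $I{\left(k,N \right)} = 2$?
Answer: $11600$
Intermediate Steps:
$\frac{160}{y{\left(I{\left(1,2 \right)} \right)}} 290 = \frac{160}{2^{2}} \cdot 290 = \frac{160}{4} \cdot 290 = 160 \cdot \frac{1}{4} \cdot 290 = 40 \cdot 290 = 11600$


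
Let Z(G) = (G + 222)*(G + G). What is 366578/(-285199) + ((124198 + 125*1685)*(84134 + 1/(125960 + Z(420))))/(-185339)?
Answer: -5344620171699645819177/35163586850955640 ≈ -1.5199e+5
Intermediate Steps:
Z(G) = 2*G*(222 + G) (Z(G) = (222 + G)*(2*G) = 2*G*(222 + G))
366578/(-285199) + ((124198 + 125*1685)*(84134 + 1/(125960 + Z(420))))/(-185339) = 366578/(-285199) + ((124198 + 125*1685)*(84134 + 1/(125960 + 2*420*(222 + 420))))/(-185339) = 366578*(-1/285199) + ((124198 + 210625)*(84134 + 1/(125960 + 2*420*642)))*(-1/185339) = -366578/285199 + (334823*(84134 + 1/(125960 + 539280)))*(-1/185339) = -366578/285199 + (334823*(84134 + 1/665240))*(-1/185339) = -366578/285199 + (334823*(55969302161/665240))*(-1/185339) = -366578/285199 + (18739809657452503/665240)*(-1/185339) = -366578/285199 - 18739809657452503/123294916360 = -5344620171699645819177/35163586850955640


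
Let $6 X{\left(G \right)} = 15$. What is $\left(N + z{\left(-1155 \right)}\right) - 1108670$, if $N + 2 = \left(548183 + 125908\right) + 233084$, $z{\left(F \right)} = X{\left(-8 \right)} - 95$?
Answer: $- \frac{403179}{2} \approx -2.0159 \cdot 10^{5}$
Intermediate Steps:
$X{\left(G \right)} = \frac{5}{2}$ ($X{\left(G \right)} = \frac{1}{6} \cdot 15 = \frac{5}{2}$)
$z{\left(F \right)} = - \frac{185}{2}$ ($z{\left(F \right)} = \frac{5}{2} - 95 = - \frac{185}{2}$)
$N = 907173$ ($N = -2 + \left(\left(548183 + 125908\right) + 233084\right) = -2 + \left(674091 + 233084\right) = -2 + 907175 = 907173$)
$\left(N + z{\left(-1155 \right)}\right) - 1108670 = \left(907173 - \frac{185}{2}\right) - 1108670 = \frac{1814161}{2} - 1108670 = - \frac{403179}{2}$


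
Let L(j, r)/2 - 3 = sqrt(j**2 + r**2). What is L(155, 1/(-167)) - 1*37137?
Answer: -37131 + 2*sqrt(670033226)/167 ≈ -36821.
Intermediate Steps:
L(j, r) = 6 + 2*sqrt(j**2 + r**2)
L(155, 1/(-167)) - 1*37137 = (6 + 2*sqrt(155**2 + (1/(-167))**2)) - 1*37137 = (6 + 2*sqrt(24025 + (-1/167)**2)) - 37137 = (6 + 2*sqrt(24025 + 1/27889)) - 37137 = (6 + 2*sqrt(670033226/27889)) - 37137 = (6 + 2*(sqrt(670033226)/167)) - 37137 = (6 + 2*sqrt(670033226)/167) - 37137 = -37131 + 2*sqrt(670033226)/167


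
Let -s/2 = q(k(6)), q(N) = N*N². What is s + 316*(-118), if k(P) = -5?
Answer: -37038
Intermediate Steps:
q(N) = N³
s = 250 (s = -2*(-5)³ = -2*(-125) = 250)
s + 316*(-118) = 250 + 316*(-118) = 250 - 37288 = -37038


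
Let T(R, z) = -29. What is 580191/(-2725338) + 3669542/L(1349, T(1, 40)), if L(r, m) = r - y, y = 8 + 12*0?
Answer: 3333321406355/1218226086 ≈ 2736.2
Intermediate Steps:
y = 8 (y = 8 + 0 = 8)
L(r, m) = -8 + r (L(r, m) = r - 1*8 = r - 8 = -8 + r)
580191/(-2725338) + 3669542/L(1349, T(1, 40)) = 580191/(-2725338) + 3669542/(-8 + 1349) = 580191*(-1/2725338) + 3669542/1341 = -193397/908446 + 3669542*(1/1341) = -193397/908446 + 3669542/1341 = 3333321406355/1218226086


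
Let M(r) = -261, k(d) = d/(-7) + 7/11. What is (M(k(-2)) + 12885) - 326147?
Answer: -313523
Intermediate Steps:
k(d) = 7/11 - d/7 (k(d) = d*(-⅐) + 7*(1/11) = -d/7 + 7/11 = 7/11 - d/7)
(M(k(-2)) + 12885) - 326147 = (-261 + 12885) - 326147 = 12624 - 326147 = -313523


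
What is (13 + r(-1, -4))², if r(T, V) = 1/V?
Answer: 2601/16 ≈ 162.56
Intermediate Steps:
(13 + r(-1, -4))² = (13 + 1/(-4))² = (13 - ¼)² = (51/4)² = 2601/16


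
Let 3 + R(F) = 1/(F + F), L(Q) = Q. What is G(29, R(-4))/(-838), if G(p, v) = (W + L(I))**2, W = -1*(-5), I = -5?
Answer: 0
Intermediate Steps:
W = 5
R(F) = -3 + 1/(2*F) (R(F) = -3 + 1/(F + F) = -3 + 1/(2*F))
G(p, v) = 0 (G(p, v) = (5 - 5)**2 = 0**2 = 0)
G(29, R(-4))/(-838) = 0/(-838) = 0*(-1/838) = 0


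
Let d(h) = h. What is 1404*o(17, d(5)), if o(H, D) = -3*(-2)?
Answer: 8424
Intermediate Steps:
o(H, D) = 6
1404*o(17, d(5)) = 1404*6 = 8424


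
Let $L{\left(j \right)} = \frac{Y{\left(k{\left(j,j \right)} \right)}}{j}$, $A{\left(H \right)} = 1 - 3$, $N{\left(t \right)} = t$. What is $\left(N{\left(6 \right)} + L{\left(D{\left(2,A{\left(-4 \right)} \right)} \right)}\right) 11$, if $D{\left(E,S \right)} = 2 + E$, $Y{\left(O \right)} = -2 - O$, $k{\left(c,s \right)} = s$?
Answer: $\frac{99}{2} \approx 49.5$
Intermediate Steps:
$A{\left(H \right)} = -2$
$L{\left(j \right)} = \frac{-2 - j}{j}$
$\left(N{\left(6 \right)} + L{\left(D{\left(2,A{\left(-4 \right)} \right)} \right)}\right) 11 = \left(6 + \frac{-2 - \left(2 + 2\right)}{2 + 2}\right) 11 = \left(6 + \frac{-2 - 4}{4}\right) 11 = \left(6 + \frac{1}{4} \left(-6\right)\right) 11 = \left(6 - \frac{3}{2}\right) 11 = \frac{9}{2} \cdot 11 = \frac{99}{2}$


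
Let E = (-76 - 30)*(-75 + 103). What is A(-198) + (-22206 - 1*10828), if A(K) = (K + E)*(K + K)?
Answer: 1220702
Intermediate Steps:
E = -2968 (E = -106*28 = -2968)
A(K) = 2*K*(-2968 + K) (A(K) = (K - 2968)*(K + K) = (-2968 + K)*(2*K) = 2*K*(-2968 + K))
A(-198) + (-22206 - 1*10828) = 2*(-198)*(-2968 - 198) + (-22206 - 1*10828) = 2*(-198)*(-3166) + (-22206 - 10828) = 1253736 - 33034 = 1220702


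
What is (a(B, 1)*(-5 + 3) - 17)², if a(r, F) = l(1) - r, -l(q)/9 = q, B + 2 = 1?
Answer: 1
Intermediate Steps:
B = -1 (B = -2 + 1 = -1)
l(q) = -9*q
a(r, F) = -9 - r (a(r, F) = -9*1 - r = -9 - r)
(a(B, 1)*(-5 + 3) - 17)² = ((-9 - 1*(-1))*(-5 + 3) - 17)² = ((-9 + 1)*(-2) - 17)² = (-8*(-2) - 17)² = (16 - 17)² = (-1)² = 1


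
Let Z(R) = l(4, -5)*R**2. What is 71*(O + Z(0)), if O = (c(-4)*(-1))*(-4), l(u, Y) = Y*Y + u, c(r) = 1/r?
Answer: -71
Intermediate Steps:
l(u, Y) = u + Y**2 (l(u, Y) = Y**2 + u = u + Y**2)
Z(R) = 29*R**2 (Z(R) = (4 + (-5)**2)*R**2 = (4 + 25)*R**2 = 29*R**2)
O = -1 (O = (-1/(-4))*(-4) = -1/4*(-1)*(-4) = (1/4)*(-4) = -1)
71*(O + Z(0)) = 71*(-1 + 29*0**2) = 71*(-1 + 29*0) = 71*(-1 + 0) = 71*(-1) = -71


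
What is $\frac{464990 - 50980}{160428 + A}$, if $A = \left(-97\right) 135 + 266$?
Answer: $\frac{414010}{147599} \approx 2.805$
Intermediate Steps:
$A = -12829$ ($A = -13095 + 266 = -12829$)
$\frac{464990 - 50980}{160428 + A} = \frac{464990 - 50980}{160428 - 12829} = \frac{414010}{147599}$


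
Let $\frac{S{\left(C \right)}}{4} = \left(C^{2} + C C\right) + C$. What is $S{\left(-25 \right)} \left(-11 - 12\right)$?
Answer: $-112700$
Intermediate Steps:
$S{\left(C \right)} = 4 C + 8 C^{2}$ ($S{\left(C \right)} = 4 \left(\left(C^{2} + C C\right) + C\right) = 4 \left(\left(C^{2} + C^{2}\right) + C\right) = 4 \left(2 C^{2} + C\right) = 4 \left(C + 2 C^{2}\right) = 4 C + 8 C^{2}$)
$S{\left(-25 \right)} \left(-11 - 12\right) = 4 \left(-25\right) \left(1 + 2 \left(-25\right)\right) \left(-11 - 12\right) = 4 \left(-25\right) \left(1 - 50\right) \left(-23\right) = 4 \left(-25\right) \left(-49\right) \left(-23\right) = 4900 \left(-23\right) = -112700$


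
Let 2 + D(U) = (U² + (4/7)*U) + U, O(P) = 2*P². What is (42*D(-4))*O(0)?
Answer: 0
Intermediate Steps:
D(U) = -2 + U² + 11*U/7 (D(U) = -2 + ((U² + (4/7)*U) + U) = -2 + ((U² + (4*(⅐))*U) + U) = -2 + ((U² + 4*U/7) + U) = -2 + (U² + 11*U/7) = -2 + U² + 11*U/7)
(42*D(-4))*O(0) = (42*(-2 + (-4)² + (11/7)*(-4)))*(2*0²) = (42*(-2 + 16 - 44/7))*(2*0) = (42*(54/7))*0 = 324*0 = 0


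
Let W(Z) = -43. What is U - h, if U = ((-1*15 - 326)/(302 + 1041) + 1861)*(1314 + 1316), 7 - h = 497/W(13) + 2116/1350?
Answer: 190761002897992/38980575 ≈ 4.8937e+6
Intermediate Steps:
h = 493156/29025 (h = 7 - (497/(-43) + 2116/1350) = 7 - (497*(-1/43) + 2116*(1/1350)) = 7 - (-497/43 + 1058/675) = 7 - 1*(-289981/29025) = 7 + 289981/29025 = 493156/29025 ≈ 16.991)
U = 6572322660/1343 (U = ((-15 - 326)/1343 + 1861)*2630 = (-341*1/1343 + 1861)*2630 = (-341/1343 + 1861)*2630 = (2498982/1343)*2630 = 6572322660/1343 ≈ 4.8938e+6)
U - h = 6572322660/1343 - 1*493156/29025 = 6572322660/1343 - 493156/29025 = 190761002897992/38980575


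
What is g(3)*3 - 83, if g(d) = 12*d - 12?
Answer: -11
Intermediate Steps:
g(d) = -12 + 12*d
g(3)*3 - 83 = (-12 + 12*3)*3 - 83 = (-12 + 36)*3 - 83 = 24*3 - 83 = 72 - 83 = -11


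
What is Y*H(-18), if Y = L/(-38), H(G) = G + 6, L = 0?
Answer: 0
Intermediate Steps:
H(G) = 6 + G
Y = 0 (Y = 0/(-38) = 0*(-1/38) = 0)
Y*H(-18) = 0*(6 - 18) = 0*(-12) = 0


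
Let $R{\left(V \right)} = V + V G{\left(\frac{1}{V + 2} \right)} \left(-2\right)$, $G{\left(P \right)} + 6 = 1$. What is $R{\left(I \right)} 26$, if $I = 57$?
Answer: $16302$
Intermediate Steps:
$G{\left(P \right)} = -5$ ($G{\left(P \right)} = -6 + 1 = -5$)
$R{\left(V \right)} = 11 V$ ($R{\left(V \right)} = V + V \left(\left(-5\right) \left(-2\right)\right) = V + V 10 = V + 10 V = 11 V$)
$R{\left(I \right)} 26 = 11 \cdot 57 \cdot 26 = 627 \cdot 26 = 16302$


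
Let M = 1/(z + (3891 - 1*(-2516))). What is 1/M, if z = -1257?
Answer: 5150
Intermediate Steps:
M = 1/5150 (M = 1/(-1257 + (3891 - 1*(-2516))) = 1/(-1257 + (3891 + 2516)) = 1/(-1257 + 6407) = 1/5150 ≈ 0.00019417)
1/M = 1/(1/5150) = 5150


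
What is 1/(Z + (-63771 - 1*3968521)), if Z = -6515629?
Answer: -1/10547921 ≈ -9.4805e-8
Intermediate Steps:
1/(Z + (-63771 - 1*3968521)) = 1/(-6515629 + (-63771 - 1*3968521)) = 1/(-6515629 + (-63771 - 3968521)) = 1/(-6515629 - 4032292) = 1/(-10547921) = -1/10547921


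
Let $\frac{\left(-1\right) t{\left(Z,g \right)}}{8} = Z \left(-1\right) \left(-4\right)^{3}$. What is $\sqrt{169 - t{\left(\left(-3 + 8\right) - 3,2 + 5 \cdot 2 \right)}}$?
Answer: $\sqrt{1193} \approx 34.54$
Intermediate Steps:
$t{\left(Z,g \right)} = - 512 Z$ ($t{\left(Z,g \right)} = - 8 Z \left(-1\right) \left(-4\right)^{3} = - 8 - Z \left(-64\right) = - 8 \cdot 64 Z = - 512 Z$)
$\sqrt{169 - t{\left(\left(-3 + 8\right) - 3,2 + 5 \cdot 2 \right)}} = \sqrt{169 - - 512 \left(\left(-3 + 8\right) - 3\right)} = \sqrt{169 - - 512 \left(5 - 3\right)} = \sqrt{169 - \left(-512\right) 2} = \sqrt{169 - -1024} = \sqrt{169 + 1024} = \sqrt{1193}$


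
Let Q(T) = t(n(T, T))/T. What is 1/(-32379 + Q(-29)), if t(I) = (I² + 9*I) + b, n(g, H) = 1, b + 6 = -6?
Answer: -29/938989 ≈ -3.0884e-5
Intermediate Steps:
b = -12 (b = -6 - 6 = -12)
t(I) = -12 + I² + 9*I (t(I) = (I² + 9*I) - 12 = -12 + I² + 9*I)
Q(T) = -2/T (Q(T) = (-12 + 1² + 9*1)/T = (-12 + 1 + 9)/T = -2/T)
1/(-32379 + Q(-29)) = 1/(-32379 - 2/(-29)) = 1/(-32379 - 2*(-1/29)) = 1/(-32379 + 2/29) = 1/(-938989/29) = -29/938989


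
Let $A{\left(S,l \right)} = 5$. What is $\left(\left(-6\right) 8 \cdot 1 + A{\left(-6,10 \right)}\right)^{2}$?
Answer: $1849$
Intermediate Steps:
$\left(\left(-6\right) 8 \cdot 1 + A{\left(-6,10 \right)}\right)^{2} = \left(\left(-6\right) 8 \cdot 1 + 5\right)^{2} = \left(\left(-48\right) 1 + 5\right)^{2} = \left(-48 + 5\right)^{2} = \left(-43\right)^{2} = 1849$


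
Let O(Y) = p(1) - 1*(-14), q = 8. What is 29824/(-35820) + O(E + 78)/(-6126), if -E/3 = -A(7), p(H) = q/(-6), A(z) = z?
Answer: -2543827/3047685 ≈ -0.83467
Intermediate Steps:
p(H) = -4/3 (p(H) = 8/(-6) = 8*(-1/6) = -4/3)
E = 21 (E = -(-3)*7 = -3*(-7) = 21)
O(Y) = 38/3 (O(Y) = -4/3 - 1*(-14) = -4/3 + 14 = 38/3)
29824/(-35820) + O(E + 78)/(-6126) = 29824/(-35820) + (38/3)/(-6126) = 29824*(-1/35820) + (38/3)*(-1/6126) = -7456/8955 - 19/9189 = -2543827/3047685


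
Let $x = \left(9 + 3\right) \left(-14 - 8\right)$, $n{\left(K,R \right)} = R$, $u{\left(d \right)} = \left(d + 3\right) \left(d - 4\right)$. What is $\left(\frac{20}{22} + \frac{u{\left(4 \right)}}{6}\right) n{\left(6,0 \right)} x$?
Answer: $0$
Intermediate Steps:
$u{\left(d \right)} = \left(-4 + d\right) \left(3 + d\right)$ ($u{\left(d \right)} = \left(3 + d\right) \left(-4 + d\right) = \left(-4 + d\right) \left(3 + d\right)$)
$x = -264$ ($x = 12 \left(-22\right) = -264$)
$\left(\frac{20}{22} + \frac{u{\left(4 \right)}}{6}\right) n{\left(6,0 \right)} x = \left(\frac{20}{22} + \frac{-12 + 4^{2} - 4}{6}\right) 0 \left(-264\right) = \left(20 \cdot \frac{1}{22} + \left(-12 + 16 - 4\right) \frac{1}{6}\right) 0 \left(-264\right) = \left(\frac{10}{11} + 0 \cdot \frac{1}{6}\right) 0 \left(-264\right) = \left(\frac{10}{11} + 0\right) 0 \left(-264\right) = \frac{10}{11} \cdot 0 \left(-264\right) = 0 \left(-264\right) = 0$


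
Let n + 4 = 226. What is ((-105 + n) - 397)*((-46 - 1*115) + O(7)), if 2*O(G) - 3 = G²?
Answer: 37800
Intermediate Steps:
n = 222 (n = -4 + 226 = 222)
O(G) = 3/2 + G²/2
((-105 + n) - 397)*((-46 - 1*115) + O(7)) = ((-105 + 222) - 397)*((-46 - 1*115) + (3/2 + (½)*7²)) = (117 - 397)*((-46 - 115) + (3/2 + (½)*49)) = -280*(-161 + (3/2 + 49/2)) = -280*(-161 + 26) = -280*(-135) = 37800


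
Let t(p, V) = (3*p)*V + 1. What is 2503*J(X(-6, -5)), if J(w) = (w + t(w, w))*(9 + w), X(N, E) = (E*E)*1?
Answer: 161778902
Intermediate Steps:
t(p, V) = 1 + 3*V*p (t(p, V) = 3*V*p + 1 = 1 + 3*V*p)
X(N, E) = E**2 (X(N, E) = E**2*1 = E**2)
J(w) = (9 + w)*(1 + w + 3*w**2) (J(w) = (w + (1 + 3*w*w))*(9 + w) = (w + (1 + 3*w**2))*(9 + w) = (1 + w + 3*w**2)*(9 + w) = (9 + w)*(1 + w + 3*w**2))
2503*J(X(-6, -5)) = 2503*(9 + 3*((-5)**2)**3 + 10*(-5)**2 + 28*((-5)**2)**2) = 2503*(9 + 3*25**3 + 10*25 + 28*25**2) = 2503*(9 + 3*15625 + 250 + 28*625) = 2503*(9 + 46875 + 250 + 17500) = 2503*64634 = 161778902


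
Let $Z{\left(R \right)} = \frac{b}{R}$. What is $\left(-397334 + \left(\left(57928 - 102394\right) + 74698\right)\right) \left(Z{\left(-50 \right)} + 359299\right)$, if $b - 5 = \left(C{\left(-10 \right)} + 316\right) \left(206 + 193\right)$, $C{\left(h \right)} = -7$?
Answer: $- \frac{3274853433354}{25} \approx -1.3099 \cdot 10^{11}$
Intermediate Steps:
$b = 123296$ ($b = 5 + \left(-7 + 316\right) \left(206 + 193\right) = 5 + 309 \cdot 399 = 5 + 123291 = 123296$)
$Z{\left(R \right)} = \frac{123296}{R}$
$\left(-397334 + \left(\left(57928 - 102394\right) + 74698\right)\right) \left(Z{\left(-50 \right)} + 359299\right) = \left(-397334 + \left(\left(57928 - 102394\right) + 74698\right)\right) \left(\frac{123296}{-50} + 359299\right) = \left(-397334 + \left(-44466 + 74698\right)\right) \left(123296 \left(- \frac{1}{50}\right) + 359299\right) = \left(-397334 + 30232\right) \left(- \frac{61648}{25} + 359299\right) = \left(-367102\right) \frac{8920827}{25} = - \frac{3274853433354}{25}$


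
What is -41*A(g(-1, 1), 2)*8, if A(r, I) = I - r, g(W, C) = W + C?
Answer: -656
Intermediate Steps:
g(W, C) = C + W
-41*A(g(-1, 1), 2)*8 = -41*(2 - (1 - 1))*8 = -41*(2 - 1*0)*8 = -41*(2 + 0)*8 = -41*2*8 = -82*8 = -656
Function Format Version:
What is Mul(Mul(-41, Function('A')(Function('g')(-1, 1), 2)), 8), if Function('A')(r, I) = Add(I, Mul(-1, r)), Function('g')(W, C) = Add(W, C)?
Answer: -656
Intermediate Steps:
Function('g')(W, C) = Add(C, W)
Mul(Mul(-41, Function('A')(Function('g')(-1, 1), 2)), 8) = Mul(Mul(-41, Add(2, Mul(-1, Add(1, -1)))), 8) = Mul(Mul(-41, Add(2, Mul(-1, 0))), 8) = Mul(Mul(-41, Add(2, 0)), 8) = Mul(Mul(-41, 2), 8) = Mul(-82, 8) = -656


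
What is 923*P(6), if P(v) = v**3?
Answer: 199368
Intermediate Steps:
923*P(6) = 923*6**3 = 923*216 = 199368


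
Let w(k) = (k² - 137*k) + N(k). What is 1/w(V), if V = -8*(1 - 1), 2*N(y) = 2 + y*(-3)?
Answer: 1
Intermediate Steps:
N(y) = 1 - 3*y/2 (N(y) = (2 + y*(-3))/2 = (2 - 3*y)/2 = 1 - 3*y/2)
V = 0 (V = -8*0 = 0)
w(k) = 1 + k² - 277*k/2 (w(k) = (k² - 137*k) + (1 - 3*k/2) = 1 + k² - 277*k/2)
1/w(V) = 1/(1 + 0² - 277/2*0) = 1/(1 + 0 + 0) = 1/1 = 1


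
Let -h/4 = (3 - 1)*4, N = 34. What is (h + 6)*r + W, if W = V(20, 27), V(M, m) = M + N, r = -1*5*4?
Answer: 574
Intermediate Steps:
r = -20 (r = -5*4 = -20)
h = -32 (h = -4*(3 - 1)*4 = -8*4 = -4*8 = -32)
V(M, m) = 34 + M (V(M, m) = M + 34 = 34 + M)
W = 54 (W = 34 + 20 = 54)
(h + 6)*r + W = (-32 + 6)*(-20) + 54 = -26*(-20) + 54 = 520 + 54 = 574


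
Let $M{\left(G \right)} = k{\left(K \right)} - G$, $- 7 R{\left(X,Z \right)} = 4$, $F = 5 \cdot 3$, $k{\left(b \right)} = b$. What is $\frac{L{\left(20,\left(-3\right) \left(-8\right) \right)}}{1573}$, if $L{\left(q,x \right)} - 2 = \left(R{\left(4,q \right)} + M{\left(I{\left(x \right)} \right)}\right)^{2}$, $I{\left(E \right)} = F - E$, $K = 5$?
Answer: $\frac{8934}{77077} \approx 0.11591$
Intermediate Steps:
$F = 15$
$R{\left(X,Z \right)} = - \frac{4}{7}$ ($R{\left(X,Z \right)} = \left(- \frac{1}{7}\right) 4 = - \frac{4}{7}$)
$I{\left(E \right)} = 15 - E$
$M{\left(G \right)} = 5 - G$
$L{\left(q,x \right)} = 2 + \left(- \frac{74}{7} + x\right)^{2}$ ($L{\left(q,x \right)} = 2 + \left(- \frac{4}{7} - \left(10 - x\right)\right)^{2} = 2 + \left(- \frac{4}{7} + \left(5 + \left(-15 + x\right)\right)\right)^{2} = 2 + \left(- \frac{4}{7} + \left(-10 + x\right)\right)^{2} = 2 + \left(- \frac{74}{7} + x\right)^{2}$)
$\frac{L{\left(20,\left(-3\right) \left(-8\right) \right)}}{1573} = \frac{2 + \frac{\left(-74 + 7 \left(\left(-3\right) \left(-8\right)\right)\right)^{2}}{49}}{1573} = \left(2 + \frac{\left(-74 + 7 \cdot 24\right)^{2}}{49}\right) \frac{1}{1573} = \left(2 + \frac{\left(-74 + 168\right)^{2}}{49}\right) \frac{1}{1573} = \left(2 + \frac{94^{2}}{49}\right) \frac{1}{1573} = \left(2 + \frac{1}{49} \cdot 8836\right) \frac{1}{1573} = \left(2 + \frac{8836}{49}\right) \frac{1}{1573} = \frac{8934}{49} \cdot \frac{1}{1573} = \frac{8934}{77077}$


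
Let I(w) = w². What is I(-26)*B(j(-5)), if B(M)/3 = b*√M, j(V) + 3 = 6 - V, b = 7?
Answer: 28392*√2 ≈ 40152.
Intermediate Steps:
j(V) = 3 - V (j(V) = -3 + (6 - V) = 3 - V)
B(M) = 21*√M (B(M) = 3*(7*√M) = 21*√M)
I(-26)*B(j(-5)) = (-26)²*(21*√(3 - 1*(-5))) = 676*(21*√(3 + 5)) = 676*(21*√8) = 676*(21*(2*√2)) = 676*(42*√2) = 28392*√2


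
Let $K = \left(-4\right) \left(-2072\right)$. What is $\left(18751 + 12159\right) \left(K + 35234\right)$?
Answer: $1345265020$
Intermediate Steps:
$K = 8288$
$\left(18751 + 12159\right) \left(K + 35234\right) = \left(18751 + 12159\right) \left(8288 + 35234\right) = 30910 \cdot 43522 = 1345265020$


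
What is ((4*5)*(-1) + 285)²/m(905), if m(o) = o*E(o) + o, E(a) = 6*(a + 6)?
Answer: 14045/989527 ≈ 0.014194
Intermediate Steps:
E(a) = 36 + 6*a (E(a) = 6*(6 + a) = 36 + 6*a)
m(o) = o + o*(36 + 6*o) (m(o) = o*(36 + 6*o) + o = o + o*(36 + 6*o))
((4*5)*(-1) + 285)²/m(905) = ((4*5)*(-1) + 285)²/((905*(37 + 6*905))) = (20*(-1) + 285)²/((905*(37 + 5430))) = (-20 + 285)²/((905*5467)) = 265²/4947635 = 70225*(1/4947635) = 14045/989527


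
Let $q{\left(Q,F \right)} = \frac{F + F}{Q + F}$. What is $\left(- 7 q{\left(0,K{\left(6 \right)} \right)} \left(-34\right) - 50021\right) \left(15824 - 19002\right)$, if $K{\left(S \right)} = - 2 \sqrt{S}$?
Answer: $157454010$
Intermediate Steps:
$q{\left(Q,F \right)} = \frac{2 F}{F + Q}$
$\left(- 7 q{\left(0,K{\left(6 \right)} \right)} \left(-34\right) - 50021\right) \left(15824 - 19002\right) = \left(- 7 \frac{2 \left(- 2 \sqrt{6}\right)}{- 2 \sqrt{6} + 0} \left(-34\right) - 50021\right) \left(15824 - 19002\right) = \left(- 7 \frac{2 \left(- 2 \sqrt{6}\right)}{\left(-2\right) \sqrt{6}} \left(-34\right) - 50021\right) \left(-3178\right) = \left(- 7 \cdot 2 \left(- 2 \sqrt{6}\right) \left(- \frac{\sqrt{6}}{12}\right) \left(-34\right) - 50021\right) \left(-3178\right) = \left(\left(-7\right) 2 \left(-34\right) - 50021\right) \left(-3178\right) = \left(\left(-14\right) \left(-34\right) - 50021\right) \left(-3178\right) = \left(476 - 50021\right) \left(-3178\right) = \left(-49545\right) \left(-3178\right) = 157454010$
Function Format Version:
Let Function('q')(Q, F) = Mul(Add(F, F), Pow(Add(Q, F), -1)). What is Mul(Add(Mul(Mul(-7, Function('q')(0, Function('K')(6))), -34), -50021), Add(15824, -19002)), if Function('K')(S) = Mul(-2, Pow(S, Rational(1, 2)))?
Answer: 157454010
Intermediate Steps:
Function('q')(Q, F) = Mul(2, F, Pow(Add(F, Q), -1)) (Function('q')(Q, F) = Mul(Mul(2, F), Pow(Add(F, Q), -1)) = Mul(2, F, Pow(Add(F, Q), -1)))
Mul(Add(Mul(Mul(-7, Function('q')(0, Function('K')(6))), -34), -50021), Add(15824, -19002)) = Mul(Add(Mul(Mul(-7, Mul(2, Mul(-2, Pow(6, Rational(1, 2))), Pow(Add(Mul(-2, Pow(6, Rational(1, 2))), 0), -1))), -34), -50021), Add(15824, -19002)) = Mul(Add(Mul(Mul(-7, Mul(2, Mul(-2, Pow(6, Rational(1, 2))), Pow(Mul(-2, Pow(6, Rational(1, 2))), -1))), -34), -50021), -3178) = Mul(Add(Mul(Mul(-7, Mul(2, Mul(-2, Pow(6, Rational(1, 2))), Mul(Rational(-1, 12), Pow(6, Rational(1, 2))))), -34), -50021), -3178) = Mul(Add(Mul(Mul(-7, 2), -34), -50021), -3178) = Mul(Add(Mul(-14, -34), -50021), -3178) = Mul(Add(476, -50021), -3178) = Mul(-49545, -3178) = 157454010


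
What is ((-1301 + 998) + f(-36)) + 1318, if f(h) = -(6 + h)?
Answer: 1045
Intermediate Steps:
f(h) = -6 - h
((-1301 + 998) + f(-36)) + 1318 = ((-1301 + 998) + (-6 - 1*(-36))) + 1318 = (-303 + (-6 + 36)) + 1318 = (-303 + 30) + 1318 = -273 + 1318 = 1045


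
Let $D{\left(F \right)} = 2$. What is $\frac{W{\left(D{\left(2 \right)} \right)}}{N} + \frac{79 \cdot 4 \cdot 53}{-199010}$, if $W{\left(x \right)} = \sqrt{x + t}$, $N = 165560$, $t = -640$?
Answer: $- \frac{8374}{99505} + \frac{i \sqrt{638}}{165560} \approx -0.084157 + 0.00015257 i$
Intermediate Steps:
$W{\left(x \right)} = \sqrt{-640 + x}$ ($W{\left(x \right)} = \sqrt{x - 640} = \sqrt{-640 + x}$)
$\frac{W{\left(D{\left(2 \right)} \right)}}{N} + \frac{79 \cdot 4 \cdot 53}{-199010} = \frac{\sqrt{-640 + 2}}{165560} + \frac{79 \cdot 4 \cdot 53}{-199010} = \sqrt{-638} \cdot \frac{1}{165560} + 316 \cdot 53 \left(- \frac{1}{199010}\right) = i \sqrt{638} \cdot \frac{1}{165560} + 16748 \left(- \frac{1}{199010}\right) = \frac{i \sqrt{638}}{165560} - \frac{8374}{99505} = - \frac{8374}{99505} + \frac{i \sqrt{638}}{165560}$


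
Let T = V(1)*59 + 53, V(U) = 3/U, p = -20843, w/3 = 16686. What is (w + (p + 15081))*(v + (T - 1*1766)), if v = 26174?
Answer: 1091364848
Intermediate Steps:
w = 50058 (w = 3*16686 = 50058)
T = 230 (T = (3/1)*59 + 53 = (3*1)*59 + 53 = 3*59 + 53 = 177 + 53 = 230)
(w + (p + 15081))*(v + (T - 1*1766)) = (50058 + (-20843 + 15081))*(26174 + (230 - 1*1766)) = (50058 - 5762)*(26174 + (230 - 1766)) = 44296*(26174 - 1536) = 44296*24638 = 1091364848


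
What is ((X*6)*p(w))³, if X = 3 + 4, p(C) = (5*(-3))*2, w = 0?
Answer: -2000376000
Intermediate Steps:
p(C) = -30 (p(C) = -15*2 = -30)
X = 7
((X*6)*p(w))³ = ((7*6)*(-30))³ = (42*(-30))³ = (-1260)³ = -2000376000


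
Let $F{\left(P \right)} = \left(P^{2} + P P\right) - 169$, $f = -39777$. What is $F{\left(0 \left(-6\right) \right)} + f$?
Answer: $-39946$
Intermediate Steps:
$F{\left(P \right)} = -169 + 2 P^{2}$ ($F{\left(P \right)} = \left(P^{2} + P^{2}\right) - 169 = 2 P^{2} - 169 = -169 + 2 P^{2}$)
$F{\left(0 \left(-6\right) \right)} + f = \left(-169 + 2 \left(0 \left(-6\right)\right)^{2}\right) - 39777 = \left(-169 + 2 \cdot 0^{2}\right) - 39777 = \left(-169 + 2 \cdot 0\right) - 39777 = \left(-169 + 0\right) - 39777 = -169 - 39777 = -39946$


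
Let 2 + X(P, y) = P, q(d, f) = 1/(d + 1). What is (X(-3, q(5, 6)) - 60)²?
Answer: 4225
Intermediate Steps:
q(d, f) = 1/(1 + d)
X(P, y) = -2 + P
(X(-3, q(5, 6)) - 60)² = ((-2 - 3) - 60)² = (-5 - 60)² = (-65)² = 4225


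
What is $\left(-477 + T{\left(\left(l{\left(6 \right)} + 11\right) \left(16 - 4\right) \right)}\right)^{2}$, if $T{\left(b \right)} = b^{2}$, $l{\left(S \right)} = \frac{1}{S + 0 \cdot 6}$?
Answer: $305515441$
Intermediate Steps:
$l{\left(S \right)} = \frac{1}{S}$ ($l{\left(S \right)} = \frac{1}{S + 0} = \frac{1}{S}$)
$\left(-477 + T{\left(\left(l{\left(6 \right)} + 11\right) \left(16 - 4\right) \right)}\right)^{2} = \left(-477 + \left(\left(\frac{1}{6} + 11\right) \left(16 - 4\right)\right)^{2}\right)^{2} = \left(-477 + \left(\left(\frac{1}{6} + 11\right) 12\right)^{2}\right)^{2} = \left(-477 + \left(\frac{67}{6} \cdot 12\right)^{2}\right)^{2} = \left(-477 + 134^{2}\right)^{2} = \left(-477 + 17956\right)^{2} = 17479^{2} = 305515441$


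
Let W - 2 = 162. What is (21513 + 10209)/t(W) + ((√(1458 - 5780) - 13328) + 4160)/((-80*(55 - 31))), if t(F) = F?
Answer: 325051/1640 - I*√4322/1920 ≈ 198.2 - 0.034241*I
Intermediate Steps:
W = 164 (W = 2 + 162 = 164)
(21513 + 10209)/t(W) + ((√(1458 - 5780) - 13328) + 4160)/((-80*(55 - 31))) = (21513 + 10209)/164 + ((√(1458 - 5780) - 13328) + 4160)/((-80*(55 - 31))) = 31722*(1/164) + ((√(-4322) - 13328) + 4160)/((-80*24)) = 15861/82 + ((I*√4322 - 13328) + 4160)/(-1920) = 15861/82 + ((-13328 + I*√4322) + 4160)*(-1/1920) = 15861/82 + (-9168 + I*√4322)*(-1/1920) = 15861/82 + (191/40 - I*√4322/1920) = 325051/1640 - I*√4322/1920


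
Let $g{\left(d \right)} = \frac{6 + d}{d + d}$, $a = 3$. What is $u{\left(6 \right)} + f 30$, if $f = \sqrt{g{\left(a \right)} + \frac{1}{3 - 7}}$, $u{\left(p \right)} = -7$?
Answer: $-7 + 15 \sqrt{5} \approx 26.541$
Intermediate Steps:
$g{\left(d \right)} = \frac{6 + d}{2 d}$
$f = \frac{\sqrt{5}}{2}$ ($f = \sqrt{\frac{6 + 3}{2 \cdot 3} + \frac{1}{3 - 7}} = \sqrt{\frac{1}{2} \cdot \frac{1}{3} \cdot 9 + \frac{1}{-4}} = \sqrt{\frac{3}{2} - \frac{1}{4}} = \sqrt{\frac{5}{4}} = \frac{\sqrt{5}}{2} \approx 1.118$)
$u{\left(6 \right)} + f 30 = -7 + \frac{\sqrt{5}}{2} \cdot 30 = -7 + 15 \sqrt{5}$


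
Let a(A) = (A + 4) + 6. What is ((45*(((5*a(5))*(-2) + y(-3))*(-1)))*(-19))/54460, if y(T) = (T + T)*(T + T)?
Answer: -9747/5446 ≈ -1.7898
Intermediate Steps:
y(T) = 4*T² (y(T) = (2*T)*(2*T) = 4*T²)
a(A) = 10 + A (a(A) = (4 + A) + 6 = 10 + A)
((45*(((5*a(5))*(-2) + y(-3))*(-1)))*(-19))/54460 = ((45*(((5*(10 + 5))*(-2) + 4*(-3)²)*(-1)))*(-19))/54460 = ((45*(((5*15)*(-2) + 4*9)*(-1)))*(-19))*(1/54460) = ((45*((75*(-2) + 36)*(-1)))*(-19))*(1/54460) = ((45*((-150 + 36)*(-1)))*(-19))*(1/54460) = ((45*(-114*(-1)))*(-19))*(1/54460) = ((45*114)*(-19))*(1/54460) = (5130*(-19))*(1/54460) = -97470*1/54460 = -9747/5446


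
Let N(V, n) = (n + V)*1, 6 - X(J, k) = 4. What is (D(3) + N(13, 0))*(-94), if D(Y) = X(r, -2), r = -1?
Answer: -1410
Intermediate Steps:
X(J, k) = 2 (X(J, k) = 6 - 1*4 = 6 - 4 = 2)
D(Y) = 2
N(V, n) = V + n (N(V, n) = (V + n)*1 = V + n)
(D(3) + N(13, 0))*(-94) = (2 + (13 + 0))*(-94) = (2 + 13)*(-94) = 15*(-94) = -1410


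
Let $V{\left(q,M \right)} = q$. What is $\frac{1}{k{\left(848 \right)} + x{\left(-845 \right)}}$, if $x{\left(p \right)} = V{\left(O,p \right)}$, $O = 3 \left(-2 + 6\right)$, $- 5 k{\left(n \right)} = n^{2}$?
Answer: $- \frac{5}{719044} \approx -6.9537 \cdot 10^{-6}$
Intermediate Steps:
$k{\left(n \right)} = - \frac{n^{2}}{5}$
$O = 12$ ($O = 3 \cdot 4 = 12$)
$x{\left(p \right)} = 12$
$\frac{1}{k{\left(848 \right)} + x{\left(-845 \right)}} = \frac{1}{- \frac{848^{2}}{5} + 12} = \frac{1}{\left(- \frac{1}{5}\right) 719104 + 12} = \frac{1}{- \frac{719104}{5} + 12} = \frac{1}{- \frac{719044}{5}} = - \frac{5}{719044}$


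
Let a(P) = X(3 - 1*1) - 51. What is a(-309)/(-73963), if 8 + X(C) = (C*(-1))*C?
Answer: 63/73963 ≈ 0.00085178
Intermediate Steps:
X(C) = -8 - C**2 (X(C) = -8 + (C*(-1))*C = -8 + (-C)*C = -8 - C**2)
a(P) = -63 (a(P) = (-8 - (3 - 1*1)**2) - 51 = (-8 - (3 - 1)**2) - 51 = (-8 - 1*2**2) - 51 = (-8 - 1*4) - 51 = (-8 - 4) - 51 = -12 - 51 = -63)
a(-309)/(-73963) = -63/(-73963) = -63*(-1/73963) = 63/73963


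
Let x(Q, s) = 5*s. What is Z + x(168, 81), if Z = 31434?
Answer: 31839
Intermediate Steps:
Z + x(168, 81) = 31434 + 5*81 = 31434 + 405 = 31839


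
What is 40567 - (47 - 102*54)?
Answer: 46028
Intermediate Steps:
40567 - (47 - 102*54) = 40567 - (47 - 5508) = 40567 - 1*(-5461) = 40567 + 5461 = 46028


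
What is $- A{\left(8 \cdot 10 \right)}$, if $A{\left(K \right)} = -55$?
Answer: $55$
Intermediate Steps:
$- A{\left(8 \cdot 10 \right)} = \left(-1\right) \left(-55\right) = 55$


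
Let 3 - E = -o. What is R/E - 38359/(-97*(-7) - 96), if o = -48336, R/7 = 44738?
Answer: -2036581325/28178139 ≈ -72.275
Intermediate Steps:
R = 313166 (R = 7*44738 = 313166)
E = -48333 (E = 3 - (-1)*(-48336) = 3 - 1*48336 = 3 - 48336 = -48333)
R/E - 38359/(-97*(-7) - 96) = 313166/(-48333) - 38359/(-97*(-7) - 96) = 313166*(-1/48333) - 38359/(679 - 96) = -313166/48333 - 38359/583 = -2036581325/28178139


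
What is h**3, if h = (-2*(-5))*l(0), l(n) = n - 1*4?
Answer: -64000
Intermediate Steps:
l(n) = -4 + n (l(n) = n - 4 = -4 + n)
h = -40 (h = (-2*(-5))*(-4 + 0) = 10*(-4) = -40)
h**3 = (-40)**3 = -64000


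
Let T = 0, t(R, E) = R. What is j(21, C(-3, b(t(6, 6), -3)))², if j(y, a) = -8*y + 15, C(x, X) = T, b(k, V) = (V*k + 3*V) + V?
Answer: 23409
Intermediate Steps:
b(k, V) = 4*V + V*k (b(k, V) = (3*V + V*k) + V = 4*V + V*k)
C(x, X) = 0
j(y, a) = 15 - 8*y
j(21, C(-3, b(t(6, 6), -3)))² = (15 - 8*21)² = (15 - 168)² = (-153)² = 23409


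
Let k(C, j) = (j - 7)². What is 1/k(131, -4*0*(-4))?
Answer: 1/49 ≈ 0.020408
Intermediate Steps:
k(C, j) = (-7 + j)²
1/k(131, -4*0*(-4)) = 1/((-7 - 4*0*(-4))²) = 1/((-7 + 0*(-4))²) = 1/((-7 + 0)²) = 1/((-7)²) = 1/49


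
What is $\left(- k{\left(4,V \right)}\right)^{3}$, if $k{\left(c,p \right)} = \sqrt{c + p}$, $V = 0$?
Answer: $-8$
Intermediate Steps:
$\left(- k{\left(4,V \right)}\right)^{3} = \left(- \sqrt{4 + 0}\right)^{3} = \left(- \sqrt{4}\right)^{3} = \left(\left(-1\right) 2\right)^{3} = \left(-2\right)^{3} = -8$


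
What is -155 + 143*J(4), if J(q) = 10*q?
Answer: 5565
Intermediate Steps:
-155 + 143*J(4) = -155 + 143*(10*4) = -155 + 143*40 = -155 + 5720 = 5565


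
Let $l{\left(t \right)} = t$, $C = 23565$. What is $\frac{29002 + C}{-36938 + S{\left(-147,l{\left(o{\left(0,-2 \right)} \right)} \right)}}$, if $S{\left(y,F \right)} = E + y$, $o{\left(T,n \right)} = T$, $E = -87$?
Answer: $- \frac{52567}{37172} \approx -1.4142$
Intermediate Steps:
$S{\left(y,F \right)} = -87 + y$
$\frac{29002 + C}{-36938 + S{\left(-147,l{\left(o{\left(0,-2 \right)} \right)} \right)}} = \frac{29002 + 23565}{-36938 - 234} = \frac{52567}{-36938 - 234} = \frac{52567}{-37172} = 52567 \left(- \frac{1}{37172}\right) = - \frac{52567}{37172}$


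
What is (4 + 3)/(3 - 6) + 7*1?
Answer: 14/3 ≈ 4.6667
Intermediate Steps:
(4 + 3)/(3 - 6) + 7*1 = 7/(-3) + 7 = 7*(-⅓) + 7 = -7/3 + 7 = 14/3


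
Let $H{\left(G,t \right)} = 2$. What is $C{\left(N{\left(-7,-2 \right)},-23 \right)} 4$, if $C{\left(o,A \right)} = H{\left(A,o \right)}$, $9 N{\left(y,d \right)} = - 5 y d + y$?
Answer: $8$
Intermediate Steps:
$N{\left(y,d \right)} = \frac{y}{9} - \frac{5 d y}{9}$ ($N{\left(y,d \right)} = \frac{- 5 y d + y}{9} = \frac{- 5 d y + y}{9} = \frac{y - 5 d y}{9} = \frac{y}{9} - \frac{5 d y}{9}$)
$C{\left(o,A \right)} = 2$
$C{\left(N{\left(-7,-2 \right)},-23 \right)} 4 = 2 \cdot 4 = 8$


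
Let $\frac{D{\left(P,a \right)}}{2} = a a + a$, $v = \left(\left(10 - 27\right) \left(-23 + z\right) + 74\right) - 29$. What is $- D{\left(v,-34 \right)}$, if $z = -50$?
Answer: $-2244$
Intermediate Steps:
$v = 1286$ ($v = \left(\left(10 - 27\right) \left(-23 - 50\right) + 74\right) - 29 = \left(\left(-17\right) \left(-73\right) + 74\right) - 29 = \left(1241 + 74\right) - 29 = 1315 - 29 = 1286$)
$D{\left(P,a \right)} = 2 a + 2 a^{2}$ ($D{\left(P,a \right)} = 2 \left(a a + a\right) = 2 \left(a^{2} + a\right) = 2 \left(a + a^{2}\right) = 2 a + 2 a^{2}$)
$- D{\left(v,-34 \right)} = - 2 \left(-34\right) \left(1 - 34\right) = - 2 \left(-34\right) \left(-33\right) = \left(-1\right) 2244 = -2244$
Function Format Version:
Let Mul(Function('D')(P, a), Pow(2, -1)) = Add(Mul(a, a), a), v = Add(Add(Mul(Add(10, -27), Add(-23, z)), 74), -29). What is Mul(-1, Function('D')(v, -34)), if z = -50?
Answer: -2244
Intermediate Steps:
v = 1286 (v = Add(Add(Mul(Add(10, -27), Add(-23, -50)), 74), -29) = Add(Add(Mul(-17, -73), 74), -29) = Add(Add(1241, 74), -29) = Add(1315, -29) = 1286)
Function('D')(P, a) = Add(Mul(2, a), Mul(2, Pow(a, 2))) (Function('D')(P, a) = Mul(2, Add(Mul(a, a), a)) = Mul(2, Add(Pow(a, 2), a)) = Mul(2, Add(a, Pow(a, 2))) = Add(Mul(2, a), Mul(2, Pow(a, 2))))
Mul(-1, Function('D')(v, -34)) = Mul(-1, Mul(2, -34, Add(1, -34))) = Mul(-1, Mul(2, -34, -33)) = Mul(-1, 2244) = -2244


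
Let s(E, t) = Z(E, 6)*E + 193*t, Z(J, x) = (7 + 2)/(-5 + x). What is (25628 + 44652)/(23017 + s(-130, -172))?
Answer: -70280/11349 ≈ -6.1926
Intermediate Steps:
Z(J, x) = 9/(-5 + x)
s(E, t) = 9*E + 193*t (s(E, t) = (9/(-5 + 6))*E + 193*t = (9/1)*E + 193*t = (9*1)*E + 193*t = 9*E + 193*t)
(25628 + 44652)/(23017 + s(-130, -172)) = (25628 + 44652)/(23017 + (9*(-130) + 193*(-172))) = 70280/(23017 + (-1170 - 33196)) = 70280/(23017 - 34366) = 70280/(-11349) = 70280*(-1/11349) = -70280/11349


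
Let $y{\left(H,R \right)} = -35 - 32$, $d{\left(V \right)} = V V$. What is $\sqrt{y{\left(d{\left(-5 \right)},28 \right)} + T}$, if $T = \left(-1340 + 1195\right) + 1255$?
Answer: $\sqrt{1043} \approx 32.296$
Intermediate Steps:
$d{\left(V \right)} = V^{2}$
$y{\left(H,R \right)} = -67$ ($y{\left(H,R \right)} = -35 - 32 = -67$)
$T = 1110$ ($T = -145 + 1255 = 1110$)
$\sqrt{y{\left(d{\left(-5 \right)},28 \right)} + T} = \sqrt{-67 + 1110} = \sqrt{1043}$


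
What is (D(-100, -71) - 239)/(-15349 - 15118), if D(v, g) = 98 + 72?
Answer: 69/30467 ≈ 0.0022647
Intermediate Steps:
D(v, g) = 170
(D(-100, -71) - 239)/(-15349 - 15118) = (170 - 239)/(-15349 - 15118) = -69/(-30467) = -69*(-1/30467) = 69/30467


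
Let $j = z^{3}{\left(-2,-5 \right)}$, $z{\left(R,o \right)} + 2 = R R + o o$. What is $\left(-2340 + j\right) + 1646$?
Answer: $18989$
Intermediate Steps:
$z{\left(R,o \right)} = -2 + R^{2} + o^{2}$ ($z{\left(R,o \right)} = -2 + \left(R R + o o\right) = -2 + \left(R^{2} + o^{2}\right) = -2 + R^{2} + o^{2}$)
$j = 19683$ ($j = \left(-2 + \left(-2\right)^{2} + \left(-5\right)^{2}\right)^{3} = \left(-2 + 4 + 25\right)^{3} = 27^{3} = 19683$)
$\left(-2340 + j\right) + 1646 = \left(-2340 + 19683\right) + 1646 = 17343 + 1646 = 18989$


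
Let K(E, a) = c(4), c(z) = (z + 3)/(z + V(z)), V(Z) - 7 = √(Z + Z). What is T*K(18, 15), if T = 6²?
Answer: 2772/113 - 504*√2/113 ≈ 18.223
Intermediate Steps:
V(Z) = 7 + √2*√Z (V(Z) = 7 + √(Z + Z) = 7 + √(2*Z) = 7 + √2*√Z)
c(z) = (3 + z)/(7 + z + √2*√z) (c(z) = (z + 3)/(z + (7 + √2*√z)) = (3 + z)/(7 + z + √2*√z))
K(E, a) = 7/(11 + 2*√2) (K(E, a) = (3 + 4)/(7 + 4 + √2*√4) = 7/(7 + 4 + √2*2) = 7/(7 + 4 + 2*√2) = 7/(11 + 2*√2))
T = 36
T*K(18, 15) = 36*(77/113 - 14*√2/113) = 2772/113 - 504*√2/113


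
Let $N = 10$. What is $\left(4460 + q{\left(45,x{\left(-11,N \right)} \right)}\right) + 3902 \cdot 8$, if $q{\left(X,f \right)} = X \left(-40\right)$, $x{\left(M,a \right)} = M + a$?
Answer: $33876$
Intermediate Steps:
$q{\left(X,f \right)} = - 40 X$
$\left(4460 + q{\left(45,x{\left(-11,N \right)} \right)}\right) + 3902 \cdot 8 = \left(4460 - 1800\right) + 3902 \cdot 8 = \left(4460 - 1800\right) + 31216 = 2660 + 31216 = 33876$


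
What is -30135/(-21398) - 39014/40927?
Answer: 398513573/875755946 ≈ 0.45505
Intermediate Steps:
-30135/(-21398) - 39014/40927 = -30135*(-1/21398) - 39014*1/40927 = 30135/21398 - 39014/40927 = 398513573/875755946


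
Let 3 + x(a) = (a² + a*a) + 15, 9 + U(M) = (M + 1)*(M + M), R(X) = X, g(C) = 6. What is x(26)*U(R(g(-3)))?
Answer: 102300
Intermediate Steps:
U(M) = -9 + 2*M*(1 + M) (U(M) = -9 + (M + 1)*(M + M) = -9 + (1 + M)*(2*M) = -9 + 2*M*(1 + M))
x(a) = 12 + 2*a² (x(a) = -3 + ((a² + a*a) + 15) = -3 + ((a² + a²) + 15) = -3 + (2*a² + 15) = -3 + (15 + 2*a²) = 12 + 2*a²)
x(26)*U(R(g(-3))) = (12 + 2*26²)*(-9 + 2*6 + 2*6²) = (12 + 2*676)*(-9 + 12 + 2*36) = (12 + 1352)*(-9 + 12 + 72) = 1364*75 = 102300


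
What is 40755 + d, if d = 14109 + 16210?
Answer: 71074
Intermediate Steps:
d = 30319
40755 + d = 40755 + 30319 = 71074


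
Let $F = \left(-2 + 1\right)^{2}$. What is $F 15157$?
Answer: $15157$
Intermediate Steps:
$F = 1$ ($F = \left(-1\right)^{2} = 1$)
$F 15157 = 1 \cdot 15157 = 15157$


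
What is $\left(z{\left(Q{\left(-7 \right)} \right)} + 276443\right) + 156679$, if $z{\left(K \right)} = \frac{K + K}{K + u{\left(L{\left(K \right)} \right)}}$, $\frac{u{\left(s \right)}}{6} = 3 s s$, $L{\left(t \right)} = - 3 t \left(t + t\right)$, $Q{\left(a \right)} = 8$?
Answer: $\frac{143699917796}{331777} \approx 4.3312 \cdot 10^{5}$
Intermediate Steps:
$L{\left(t \right)} = - 6 t^{2}$ ($L{\left(t \right)} = - 3 t 2 t = - 6 t^{2}$)
$u{\left(s \right)} = 18 s^{2}$ ($u{\left(s \right)} = 6 \cdot 3 s s = 6 \cdot 3 s^{2} = 18 s^{2}$)
$z{\left(K \right)} = \frac{2 K}{K + 648 K^{4}}$ ($z{\left(K \right)} = \frac{K + K}{K + 18 \left(- 6 K^{2}\right)^{2}} = \frac{2 K}{K + 18 \cdot 36 K^{4}} = \frac{2 K}{K + 648 K^{4}}$)
$\left(z{\left(Q{\left(-7 \right)} \right)} + 276443\right) + 156679 = \left(\frac{2}{1 + 648 \cdot 8^{3}} + 276443\right) + 156679 = \left(\frac{2}{1 + 648 \cdot 512} + 276443\right) + 156679 = \left(\frac{2}{1 + 331776} + 276443\right) + 156679 = \left(\frac{2}{331777} + 276443\right) + 156679 = \frac{91717429213}{331777} + 156679 = \frac{143699917796}{331777}$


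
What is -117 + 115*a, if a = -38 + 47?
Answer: 918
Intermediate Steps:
a = 9
-117 + 115*a = -117 + 115*9 = -117 + 1035 = 918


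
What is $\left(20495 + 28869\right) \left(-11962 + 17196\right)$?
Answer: $258371176$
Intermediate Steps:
$\left(20495 + 28869\right) \left(-11962 + 17196\right) = 49364 \cdot 5234 = 258371176$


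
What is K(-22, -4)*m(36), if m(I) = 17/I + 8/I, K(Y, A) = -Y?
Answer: 275/18 ≈ 15.278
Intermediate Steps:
m(I) = 25/I
K(-22, -4)*m(36) = (-1*(-22))*(25/36) = 22*(25*(1/36)) = 22*(25/36) = 275/18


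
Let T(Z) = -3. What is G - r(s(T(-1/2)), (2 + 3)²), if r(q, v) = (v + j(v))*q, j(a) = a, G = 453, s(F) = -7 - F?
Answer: 653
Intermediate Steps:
r(q, v) = 2*q*v (r(q, v) = (v + v)*q = (2*v)*q = 2*q*v)
G - r(s(T(-1/2)), (2 + 3)²) = 453 - 2*(-7 - 1*(-3))*(2 + 3)² = 453 - 2*(-7 + 3)*5² = 453 - 2*(-4)*25 = 453 - 1*(-200) = 453 + 200 = 653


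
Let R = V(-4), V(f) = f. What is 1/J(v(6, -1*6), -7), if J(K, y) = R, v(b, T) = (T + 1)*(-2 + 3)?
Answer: -¼ ≈ -0.25000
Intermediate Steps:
R = -4
v(b, T) = 1 + T (v(b, T) = (1 + T)*1 = 1 + T)
J(K, y) = -4
1/J(v(6, -1*6), -7) = 1/(-4) = -¼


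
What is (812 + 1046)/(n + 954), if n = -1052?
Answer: -929/49 ≈ -18.959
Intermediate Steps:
(812 + 1046)/(n + 954) = (812 + 1046)/(-1052 + 954) = 1858/(-98) = 1858*(-1/98) = -929/49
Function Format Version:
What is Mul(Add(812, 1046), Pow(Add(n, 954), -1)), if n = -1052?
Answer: Rational(-929, 49) ≈ -18.959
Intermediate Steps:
Mul(Add(812, 1046), Pow(Add(n, 954), -1)) = Mul(Add(812, 1046), Pow(Add(-1052, 954), -1)) = Mul(1858, Pow(-98, -1)) = Mul(1858, Rational(-1, 98)) = Rational(-929, 49)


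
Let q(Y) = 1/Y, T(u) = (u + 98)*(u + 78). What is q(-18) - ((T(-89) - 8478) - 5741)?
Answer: 257723/18 ≈ 14318.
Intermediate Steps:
T(u) = (78 + u)*(98 + u) (T(u) = (98 + u)*(78 + u) = (78 + u)*(98 + u))
q(-18) - ((T(-89) - 8478) - 5741) = 1/(-18) - (((7644 + (-89)**2 + 176*(-89)) - 8478) - 5741) = -1/18 - (((7644 + 7921 - 15664) - 8478) - 5741) = -1/18 - ((-99 - 8478) - 5741) = -1/18 - (-8577 - 5741) = -1/18 - 1*(-14318) = -1/18 + 14318 = 257723/18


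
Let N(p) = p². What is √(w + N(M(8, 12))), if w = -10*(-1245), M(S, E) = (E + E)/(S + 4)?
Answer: √12454 ≈ 111.60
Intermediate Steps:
M(S, E) = 2*E/(4 + S) (M(S, E) = (2*E)/(4 + S) = 2*E/(4 + S))
w = 12450
√(w + N(M(8, 12))) = √(12450 + (2*12/(4 + 8))²) = √(12450 + (2*12/12)²) = √(12450 + (2*12*(1/12))²) = √(12450 + 2²) = √(12450 + 4) = √12454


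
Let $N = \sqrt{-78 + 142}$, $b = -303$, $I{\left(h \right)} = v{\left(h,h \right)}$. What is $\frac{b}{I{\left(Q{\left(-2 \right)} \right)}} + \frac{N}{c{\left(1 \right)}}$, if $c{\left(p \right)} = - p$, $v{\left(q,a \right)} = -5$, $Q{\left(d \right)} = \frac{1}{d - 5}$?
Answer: $\frac{263}{5} \approx 52.6$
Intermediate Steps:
$Q{\left(d \right)} = \frac{1}{-5 + d}$
$I{\left(h \right)} = -5$
$N = 8$ ($N = \sqrt{64} = 8$)
$\frac{b}{I{\left(Q{\left(-2 \right)} \right)}} + \frac{N}{c{\left(1 \right)}} = - \frac{303}{-5} + \frac{8}{\left(-1\right) 1} = \left(-303\right) \left(- \frac{1}{5}\right) + \frac{8}{-1} = \frac{303}{5} + 8 \left(-1\right) = \frac{303}{5} - 8 = \frac{263}{5}$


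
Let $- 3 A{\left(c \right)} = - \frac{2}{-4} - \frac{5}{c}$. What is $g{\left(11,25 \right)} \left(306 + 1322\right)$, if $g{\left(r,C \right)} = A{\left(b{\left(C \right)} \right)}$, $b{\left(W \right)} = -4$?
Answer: $- \frac{2849}{3} \approx -949.67$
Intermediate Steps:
$A{\left(c \right)} = - \frac{1}{6} + \frac{5}{3 c}$ ($A{\left(c \right)} = - \frac{- \frac{2}{-4} - \frac{5}{c}}{3} = - \frac{\left(-2\right) \left(- \frac{1}{4}\right) - \frac{5}{c}}{3} = - \frac{\frac{1}{2} - \frac{5}{c}}{3} = - \frac{1}{6} + \frac{5}{3 c}$)
$g{\left(r,C \right)} = - \frac{7}{12}$ ($g{\left(r,C \right)} = \frac{10 - -4}{6 \left(-4\right)} = \frac{1}{6} \left(- \frac{1}{4}\right) \left(10 + 4\right) = \frac{1}{6} \left(- \frac{1}{4}\right) 14 = - \frac{7}{12}$)
$g{\left(11,25 \right)} \left(306 + 1322\right) = - \frac{7 \left(306 + 1322\right)}{12} = \left(- \frac{7}{12}\right) 1628 = - \frac{2849}{3}$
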